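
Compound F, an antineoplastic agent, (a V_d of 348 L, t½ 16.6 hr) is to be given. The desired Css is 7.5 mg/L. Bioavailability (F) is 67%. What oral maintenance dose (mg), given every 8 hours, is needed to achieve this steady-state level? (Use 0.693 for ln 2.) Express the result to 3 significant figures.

1300 mg

CL = ln 2 · Vd / t½ = 0.693 × 348.0 / 16.6 = 14.53 L/h
D = CL × Css × τ / F = 14.53 × 7.5 × 8 / 0.67 = 1301 mg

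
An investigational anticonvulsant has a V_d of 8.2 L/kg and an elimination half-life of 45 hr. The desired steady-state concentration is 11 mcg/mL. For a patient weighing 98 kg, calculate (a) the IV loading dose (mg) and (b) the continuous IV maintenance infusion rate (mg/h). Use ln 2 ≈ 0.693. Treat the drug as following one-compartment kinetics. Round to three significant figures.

(a) 8840 mg; (b) 136 mg/h

Total Vd = 8.2 × 98 = 803.6 L
LD = Vd × C = 803.6 × 11 = 8840 mg
CL = 0.693 × Vd / t½ = 0.693 × 803.6 / 45 = 12.38 L/h
Infusion rate = CL × Css = 12.38 × 11 = 136.2 mg/h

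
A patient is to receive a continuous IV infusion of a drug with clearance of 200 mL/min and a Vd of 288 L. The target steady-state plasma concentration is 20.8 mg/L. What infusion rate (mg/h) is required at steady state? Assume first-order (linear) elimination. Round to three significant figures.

250 mg/h

CL = 200 mL/min = 200 × 0.06 = 12.00 L/h
Infusion rate = CL · Css = 12.00 L/h × 20.8 mg/L = 249.6 mg/h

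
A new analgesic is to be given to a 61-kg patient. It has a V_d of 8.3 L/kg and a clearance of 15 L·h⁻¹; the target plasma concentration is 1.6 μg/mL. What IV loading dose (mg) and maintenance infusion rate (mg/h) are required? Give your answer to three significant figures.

Total Vd = 8.3 × 61 = 506.3 L
Loading: fill Vd to C_target → 506.3 L × 1.6 mg/L = 810.1 mg
Maintenance: replace elimination → rate = CL × Css = 15.00 × 1.6 = 24.00 mg/h

(a) 810 mg; (b) 24.0 mg/h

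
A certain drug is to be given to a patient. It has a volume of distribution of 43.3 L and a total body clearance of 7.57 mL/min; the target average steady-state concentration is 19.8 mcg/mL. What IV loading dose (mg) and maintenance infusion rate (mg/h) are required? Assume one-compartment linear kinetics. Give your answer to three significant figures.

Loading: fill Vd to C_target → 43.30 L × 19.8 mg/L = 857.3 mg
CL = 7.57 mL/min = 7.57 × 0.06 = 0.4542 L/h
Maintenance: replace elimination → rate = CL × Css = 0.4542 × 19.8 = 8.993 mg/h

(a) 857 mg; (b) 8.99 mg/h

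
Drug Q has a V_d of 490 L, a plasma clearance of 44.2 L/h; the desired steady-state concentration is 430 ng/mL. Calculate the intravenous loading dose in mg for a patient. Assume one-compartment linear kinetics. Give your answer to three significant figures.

211 mg

C = 430 ng/mL = 0.4300 mg/L
LD = Vd × C = 490.0 × 0.4300 = 210.7 mg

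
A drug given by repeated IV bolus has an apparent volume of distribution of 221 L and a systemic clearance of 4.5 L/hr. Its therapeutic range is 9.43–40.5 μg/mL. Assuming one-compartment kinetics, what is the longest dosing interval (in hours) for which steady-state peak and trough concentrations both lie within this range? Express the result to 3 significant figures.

k = CL / Vd = 4.500 / 221.0 = 0.02036 h⁻¹
Between IV bolus doses, concentration decays as C = C₀·e^(−kτ), so C_peak/C_trough = e^(kτ).
τ_max = ln(C_peak/C_trough) / k = ln(40.5/9.43) / 0.02036 = 1.457 / 0.02036 = 71.56 h

71.6 h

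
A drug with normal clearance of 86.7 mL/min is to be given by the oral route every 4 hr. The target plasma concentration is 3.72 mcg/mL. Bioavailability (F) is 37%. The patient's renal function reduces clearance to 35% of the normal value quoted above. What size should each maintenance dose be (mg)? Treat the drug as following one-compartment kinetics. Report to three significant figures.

73.2 mg

Convert clearance: 86.7 mL/min × 60 min/h ÷ 1000 mL/L = 5.202 L/h
Patient clearance = 0.35 × 5.202 = 1.821 L/h
D = CL × Css × τ / F = 1.821 × 3.72 × 4 / 0.37 = 73.23 mg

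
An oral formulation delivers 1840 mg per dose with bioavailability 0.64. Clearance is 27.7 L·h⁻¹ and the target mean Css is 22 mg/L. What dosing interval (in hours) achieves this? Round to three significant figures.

F·D/τ = CL·Css → τ = F·D / (CL·Css).
τ = 0.64 × 1840 / (27.7 × 22) = 1.932 h

1.93 h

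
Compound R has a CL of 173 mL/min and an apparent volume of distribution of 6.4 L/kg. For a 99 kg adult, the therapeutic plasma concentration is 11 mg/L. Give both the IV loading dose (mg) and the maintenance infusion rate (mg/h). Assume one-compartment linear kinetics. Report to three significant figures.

(a) 6970 mg; (b) 114 mg/h

Total Vd = 6.4 × 99 = 633.6 L
Loading dose = Vd × C = 633.6 × 11 = 6970 mg
CL = 173 mL/min = 173 × 0.06 = 10.38 L/h
Maintenance: replace elimination → rate = CL × Css = 10.38 × 11 = 114.2 mg/h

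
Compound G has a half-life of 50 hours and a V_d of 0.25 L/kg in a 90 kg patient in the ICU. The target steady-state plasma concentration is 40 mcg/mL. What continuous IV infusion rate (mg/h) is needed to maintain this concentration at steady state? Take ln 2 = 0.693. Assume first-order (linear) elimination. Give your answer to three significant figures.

12.5 mg/h

Vd(total) = 90 kg × 0.25 L/kg = 22.50 L
CL = ln 2 · Vd / t½ = 0.693 × 22.50 / 50 = 0.3119 L/h
Infusion rate = CL × Css = 0.3119 × 40 = 12.48 mg/h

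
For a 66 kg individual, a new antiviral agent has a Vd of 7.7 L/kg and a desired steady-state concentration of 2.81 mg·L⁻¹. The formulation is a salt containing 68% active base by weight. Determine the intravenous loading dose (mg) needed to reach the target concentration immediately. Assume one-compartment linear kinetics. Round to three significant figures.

2100 mg

Vd(total) = 66 kg × 7.7 L/kg = 508.2 L
The loading dose fills Vd to the target concentration.
LD = Vd × C / S = 508.2 × 2.810 / 0.68 = 2100 mg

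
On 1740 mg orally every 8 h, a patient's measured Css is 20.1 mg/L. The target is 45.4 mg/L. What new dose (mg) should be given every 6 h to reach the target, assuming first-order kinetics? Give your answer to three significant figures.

2950 mg

With linear kinetics, Css is proportional to dose rate (D/τ) at fixed clearance.
D₂ = D₁ × (Css,target / Css,current) × (τ₂/τ₁) = 1740 × (45.4/20.1) × (6/8) = 2948 mg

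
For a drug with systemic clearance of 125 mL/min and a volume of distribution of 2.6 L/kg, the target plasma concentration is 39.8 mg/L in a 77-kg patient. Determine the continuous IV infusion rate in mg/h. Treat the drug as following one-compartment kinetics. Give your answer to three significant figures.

299 mg/h

CL = 125 mL/min × 60/1000 = 7.500 L/h
At steady state, infusion rate equals elimination rate: rate in = CL × Css.
Infusion rate = CL · Css = 7.500 L/h × 39.8 mg/L = 298.5 mg/h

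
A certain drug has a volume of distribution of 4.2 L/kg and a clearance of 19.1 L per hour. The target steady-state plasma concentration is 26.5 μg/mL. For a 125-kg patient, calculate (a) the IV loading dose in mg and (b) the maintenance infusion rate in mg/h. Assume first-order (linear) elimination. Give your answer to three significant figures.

(a) 13900 mg; (b) 506 mg/h

Vd(total) = 125 kg × 4.2 L/kg = 525.0 L
LD = Vd · C_target = 525.0 × 26.5 = 13910 mg
Infusion rate = 19.10 L/h × 26.5 mg/L = 506.2 mg/h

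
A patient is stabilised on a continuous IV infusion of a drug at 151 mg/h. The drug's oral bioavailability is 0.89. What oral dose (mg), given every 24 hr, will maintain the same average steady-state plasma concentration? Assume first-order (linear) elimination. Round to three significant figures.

4070 mg

To maintain the same Css, the systemic dosing rate must be unchanged: F·D/τ = infusion rate.
D = rate × τ / F = 151 × 24 / 0.89 = 4072 mg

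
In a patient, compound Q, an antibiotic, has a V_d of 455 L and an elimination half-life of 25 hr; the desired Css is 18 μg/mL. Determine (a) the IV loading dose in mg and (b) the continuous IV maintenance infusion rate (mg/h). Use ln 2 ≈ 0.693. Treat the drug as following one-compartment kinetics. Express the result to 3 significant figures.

(a) 8190 mg; (b) 227 mg/h

LD = Vd × C = 455.0 × 18 = 8190 mg
CL = 0.693 × Vd / t½ = 0.693 × 455.0 / 25 = 12.61 L/h
Infusion rate = CL × Css = 12.61 × 18 = 227.0 mg/h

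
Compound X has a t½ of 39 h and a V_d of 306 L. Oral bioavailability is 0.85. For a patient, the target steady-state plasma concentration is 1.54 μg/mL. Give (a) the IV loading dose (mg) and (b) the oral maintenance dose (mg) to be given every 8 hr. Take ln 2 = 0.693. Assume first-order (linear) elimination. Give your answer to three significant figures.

LD = Vd × C = 306.0 × 1.54 = 471.2 mg
CL = 0.693 × Vd / t½ = 0.693 × 306.0 / 39 = 5.437 L/h
D = CL × Css × τ / F = 5.437 × 1.54 × 8 / 0.85 = 78.80 mg

(a) 471 mg; (b) 78.8 mg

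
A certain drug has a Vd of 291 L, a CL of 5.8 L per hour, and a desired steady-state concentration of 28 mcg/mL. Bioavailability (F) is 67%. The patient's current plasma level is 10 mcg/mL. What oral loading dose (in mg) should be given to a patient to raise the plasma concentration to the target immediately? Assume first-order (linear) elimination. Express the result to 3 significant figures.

Loading dose depends on Vd (not clearance): it fills the distribution volume.
Concentration deficit ΔC = 28 − 10 = 18.00 mg/L
LD = Vd × ΔC / F = 291.0 × 18.00 / 0.67 = 7818 mg

7820 mg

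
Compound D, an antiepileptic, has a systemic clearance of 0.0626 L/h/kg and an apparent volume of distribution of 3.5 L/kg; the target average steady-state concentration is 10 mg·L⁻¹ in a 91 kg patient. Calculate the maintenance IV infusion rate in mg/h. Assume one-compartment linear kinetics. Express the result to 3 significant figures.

57.0 mg/h

CL = 0.0626 L/h/kg × 91 kg = 5.697 L/h
R₀ = 5.697 × 10 = 56.97 mg/h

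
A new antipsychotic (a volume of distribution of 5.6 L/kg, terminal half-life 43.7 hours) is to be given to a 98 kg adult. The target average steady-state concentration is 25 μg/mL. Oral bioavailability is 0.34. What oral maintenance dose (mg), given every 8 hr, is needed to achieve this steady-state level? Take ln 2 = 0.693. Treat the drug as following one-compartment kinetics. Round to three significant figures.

5120 mg

Vd(total) = 98 kg × 5.6 L/kg = 548.8 L
CL = 0.693 × Vd / t½ = 0.693 × 548.8 / 43.7 = 8.703 L/h
D = CL × Css × τ / F = 8.703 × 25 × 8 / 0.34 = 5119 mg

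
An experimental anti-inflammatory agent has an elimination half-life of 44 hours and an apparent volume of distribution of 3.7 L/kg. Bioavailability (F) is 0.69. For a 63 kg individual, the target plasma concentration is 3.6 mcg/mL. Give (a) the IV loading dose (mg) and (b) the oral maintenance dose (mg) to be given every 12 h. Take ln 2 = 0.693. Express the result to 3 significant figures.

Vd = 3.7 L/kg × 63 kg = 233.1 L
LD = Vd × C = 233.1 × 3.6 = 839.2 mg
CL = 0.693 × Vd / t½ = 0.693 × 233.1 / 44 = 3.671 L/h
D = CL × Css × τ / F = 3.671 × 3.6 × 12 / 0.69 = 229.8 mg

(a) 839 mg; (b) 230 mg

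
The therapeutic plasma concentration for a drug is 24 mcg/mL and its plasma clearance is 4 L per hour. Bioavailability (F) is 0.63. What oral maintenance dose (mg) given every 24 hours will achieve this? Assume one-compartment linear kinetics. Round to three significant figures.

3660 mg

At steady state, dose per interval replaces the amount cleared in that interval: F·D/τ = CL·Css.
D = CL × Css × τ / F = 4.000 × 24 × 24 / 0.63 = 3657 mg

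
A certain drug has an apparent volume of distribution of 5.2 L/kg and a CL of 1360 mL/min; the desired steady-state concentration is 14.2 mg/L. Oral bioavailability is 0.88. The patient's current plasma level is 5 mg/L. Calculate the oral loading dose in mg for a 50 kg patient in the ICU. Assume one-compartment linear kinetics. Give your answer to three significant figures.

Vd = 5.2 L/kg × 50 kg = 260.0 L
Concentration deficit ΔC = 14.2 − 5 = 9.200 mg/L
LD = Vd × ΔC / F = 260.0 × 9.200 / 0.88 = 2718 mg

2720 mg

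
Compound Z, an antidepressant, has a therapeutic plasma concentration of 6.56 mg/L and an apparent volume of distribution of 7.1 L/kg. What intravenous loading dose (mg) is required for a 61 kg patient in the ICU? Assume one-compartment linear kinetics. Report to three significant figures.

Vd(total) = 61 kg × 7.1 L/kg = 433.1 L
The loading dose fills Vd to the target concentration.
LD = Vd × C = 433.1 × 6.560 = 2841 mg

2840 mg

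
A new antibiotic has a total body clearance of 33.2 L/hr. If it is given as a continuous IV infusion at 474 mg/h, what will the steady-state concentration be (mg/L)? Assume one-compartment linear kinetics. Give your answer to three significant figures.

Css = rate / CL = 474 / 33.20 = 14.28 mg/L

14.3 mg/L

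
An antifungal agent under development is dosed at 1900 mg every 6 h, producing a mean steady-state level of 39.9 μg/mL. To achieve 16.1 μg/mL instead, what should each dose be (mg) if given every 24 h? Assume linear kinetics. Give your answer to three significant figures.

With linear kinetics, Css is proportional to dose rate (D/τ) at fixed clearance.
D₂ = D₁ × (Css,target / Css,current) × (τ₂/τ₁) = 1900 × (16.1/39.9) × (24/6) = 3067 mg

3070 mg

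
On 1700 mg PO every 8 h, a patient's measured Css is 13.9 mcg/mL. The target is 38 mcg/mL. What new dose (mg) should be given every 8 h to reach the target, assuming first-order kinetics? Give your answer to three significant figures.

For first-order elimination, Css ∝ F·D/(CL·τ); F and CL are unchanged, so Css ∝ D/τ.
D₂ = D₁ × (Css,target / Css,current) = 1700 × 38/13.9 = 4647 mg

4650 mg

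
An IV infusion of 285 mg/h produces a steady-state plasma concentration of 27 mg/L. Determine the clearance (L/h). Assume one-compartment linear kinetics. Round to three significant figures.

At steady state, infusion rate = CL × Css, so CL = rate / Css.
CL = 285 / 27 = 10.56 L/h

10.6 L/h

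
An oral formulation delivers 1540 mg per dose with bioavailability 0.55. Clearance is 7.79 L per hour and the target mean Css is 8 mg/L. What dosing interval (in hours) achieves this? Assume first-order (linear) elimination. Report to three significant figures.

F·D/τ = CL·Css → τ = F·D / (CL·Css).
τ = 0.55 × 1540 / (7.79 × 8) = 13.59 h

13.6 h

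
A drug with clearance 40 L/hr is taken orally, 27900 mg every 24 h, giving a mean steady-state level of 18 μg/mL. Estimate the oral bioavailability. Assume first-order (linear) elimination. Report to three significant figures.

F·D/τ = CL·Css at steady state → F = CL·Css·τ / D.
F = 40 × 18 × 24 / 27900 = 0.619

0.619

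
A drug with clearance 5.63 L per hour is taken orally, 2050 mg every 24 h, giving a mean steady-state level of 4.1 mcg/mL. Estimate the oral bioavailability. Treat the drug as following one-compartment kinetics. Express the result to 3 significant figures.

0.270

F·D/τ = CL·Css at steady state → F = CL·Css·τ / D.
F = 5.63 × 4.1 × 24 / 2050 = 0.270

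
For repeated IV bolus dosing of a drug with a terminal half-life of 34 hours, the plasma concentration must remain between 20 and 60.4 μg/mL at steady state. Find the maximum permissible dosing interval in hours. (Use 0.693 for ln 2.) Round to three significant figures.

k = 0.693 / t½ = 0.693 / 34 = 0.02038 h⁻¹
Between IV bolus doses, concentration decays as C = C₀·e^(−kτ), so C_peak/C_trough = e^(kτ).
τ_max = ln(C_peak/C_trough) / k = ln(60.4/20) / 0.02038 = 1.105 / 0.02038 = 54.22 h

54.2 h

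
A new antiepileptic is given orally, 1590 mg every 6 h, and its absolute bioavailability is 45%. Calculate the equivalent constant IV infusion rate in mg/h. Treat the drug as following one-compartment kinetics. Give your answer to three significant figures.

119 mg/h

Equivalent systemic input: infusion rate = F·D/τ.
Rate = 0.45 × 1590 / 6 = 119.3 mg/h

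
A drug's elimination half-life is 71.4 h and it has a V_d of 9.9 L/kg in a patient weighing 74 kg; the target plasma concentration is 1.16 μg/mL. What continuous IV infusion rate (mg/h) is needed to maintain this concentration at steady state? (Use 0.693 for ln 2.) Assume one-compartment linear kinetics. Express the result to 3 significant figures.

8.25 mg/h

Vd = 9.9 L/kg × 74 kg = 732.6 L
CL = 0.693 × Vd / t½ = 0.693 × 732.6 / 71.4 = 7.111 L/h
Infusion rate = CL × Css = 7.111 × 1.16 = 8.249 mg/h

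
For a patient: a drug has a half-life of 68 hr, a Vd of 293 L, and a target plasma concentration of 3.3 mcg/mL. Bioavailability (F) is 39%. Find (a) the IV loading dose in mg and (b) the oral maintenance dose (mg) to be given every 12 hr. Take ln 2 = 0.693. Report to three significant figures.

LD = Vd × C = 293.0 × 3.3 = 966.9 mg
CL = 0.693 × Vd / t½ = 0.693 × 293.0 / 68 = 2.986 L/h
D = CL × Css × τ / F = 2.986 × 3.3 × 12 / 0.39 = 303.2 mg

(a) 967 mg; (b) 303 mg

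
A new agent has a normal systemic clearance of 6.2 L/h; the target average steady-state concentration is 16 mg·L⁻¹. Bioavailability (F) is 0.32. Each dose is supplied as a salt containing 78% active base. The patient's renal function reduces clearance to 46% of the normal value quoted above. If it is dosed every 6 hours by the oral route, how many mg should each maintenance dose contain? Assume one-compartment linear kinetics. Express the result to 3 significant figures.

1100 mg

Patient clearance = 0.46 × 6.200 = 2.852 L/h
At steady state, dose per interval replaces the amount cleared in that interval: F·S·D/τ = CL·Css.
D = CL × Css × τ / F / S = 2.852 × 16 × 6 / 0.32 / 0.78 = 1097 mg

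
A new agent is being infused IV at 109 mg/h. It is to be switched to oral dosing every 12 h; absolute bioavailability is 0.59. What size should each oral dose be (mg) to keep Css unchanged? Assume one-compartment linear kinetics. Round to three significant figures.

2220 mg

To maintain the same Css, the systemic dosing rate must be unchanged: F·D/τ = infusion rate.
D = rate × τ / F = 109 × 12 / 0.59 = 2217 mg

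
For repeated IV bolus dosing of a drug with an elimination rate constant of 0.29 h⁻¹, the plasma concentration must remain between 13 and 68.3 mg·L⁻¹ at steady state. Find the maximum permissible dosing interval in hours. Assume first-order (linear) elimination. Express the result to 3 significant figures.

Between IV bolus doses, concentration decays as C = C₀·e^(−kτ), so C_peak/C_trough = e^(kτ).
τ_max = ln(C_peak/C_trough) / k = ln(68.3/13) / 0.2900 = 1.659 / 0.2900 = 5.721 h

5.72 h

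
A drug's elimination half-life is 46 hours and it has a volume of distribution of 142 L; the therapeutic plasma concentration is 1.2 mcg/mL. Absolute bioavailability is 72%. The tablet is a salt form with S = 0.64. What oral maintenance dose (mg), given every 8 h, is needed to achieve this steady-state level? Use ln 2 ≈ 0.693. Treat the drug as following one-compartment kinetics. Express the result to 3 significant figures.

44.6 mg

k = 0.693/46 = 0.01507 h⁻¹, so CL = k·Vd = 0.01507 × 142.0 = 2.140 L/h
D = CL × Css × τ / F / S = 2.140 × 1.2 × 8 / 0.72 / 0.64 = 44.58 mg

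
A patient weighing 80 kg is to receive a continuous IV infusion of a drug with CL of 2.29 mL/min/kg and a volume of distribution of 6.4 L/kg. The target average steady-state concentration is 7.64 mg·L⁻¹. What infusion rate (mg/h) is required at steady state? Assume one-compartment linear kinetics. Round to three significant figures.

CL = 2.29 mL/min/kg × 80 kg = 183.2 mL/min = 183.2 × 60/1000 = 10.99 L/h
Maintenance depends on clearance, not Vd — rate in must match rate out.
Rate = CL × Css = 10.99 × 7.64 = 83.96 mg/h

84.0 mg/h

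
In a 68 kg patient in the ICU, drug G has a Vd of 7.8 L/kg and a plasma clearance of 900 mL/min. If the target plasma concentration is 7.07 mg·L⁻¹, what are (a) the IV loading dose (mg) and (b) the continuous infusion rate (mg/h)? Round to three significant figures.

(a) 3750 mg; (b) 382 mg/h

Vd = 7.8 L/kg × 68 kg = 530.4 L
Loading dose = Vd × C = 530.4 × 7.07 = 3750 mg
CL = 900 mL/min = 900 × 0.06 = 54.00 L/h
Maintenance infusion rate = CL × Css = 54.00 × 7.07 = 381.8 mg/h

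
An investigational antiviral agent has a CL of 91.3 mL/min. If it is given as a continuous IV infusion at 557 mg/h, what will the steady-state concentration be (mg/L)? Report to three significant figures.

Convert clearance: 91.3 mL/min × 60 min/h ÷ 1000 mL/L = 5.478 L/h
Css = rate / CL = 557 / 5.478 = 101.7 mg/L

102 mg/L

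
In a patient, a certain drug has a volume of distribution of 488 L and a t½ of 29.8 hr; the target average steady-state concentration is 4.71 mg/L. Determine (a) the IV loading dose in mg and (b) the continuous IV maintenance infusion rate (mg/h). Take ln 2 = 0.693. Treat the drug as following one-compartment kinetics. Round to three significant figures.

LD = Vd × C = 488.0 × 4.71 = 2298 mg
CL = 0.693 × Vd / t½ = 0.693 × 488.0 / 29.8 = 11.35 L/h
Infusion rate = CL × Css = 11.35 × 4.71 = 53.46 mg/h

(a) 2300 mg; (b) 53.5 mg/h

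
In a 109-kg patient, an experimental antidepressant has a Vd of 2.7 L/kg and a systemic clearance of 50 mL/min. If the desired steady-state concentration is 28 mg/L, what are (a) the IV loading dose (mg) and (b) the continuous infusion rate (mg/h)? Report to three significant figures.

Vd = 2.7 L/kg × 109 kg = 294.3 L
Loading: fill Vd to C_target → 294.3 L × 28 mg/L = 8240 mg
CL = 50 mL/min × 60/1000 = 3.000 L/h
Infusion rate = 3.000 L/h × 28 mg/L = 84.00 mg/h

(a) 8240 mg; (b) 84.0 mg/h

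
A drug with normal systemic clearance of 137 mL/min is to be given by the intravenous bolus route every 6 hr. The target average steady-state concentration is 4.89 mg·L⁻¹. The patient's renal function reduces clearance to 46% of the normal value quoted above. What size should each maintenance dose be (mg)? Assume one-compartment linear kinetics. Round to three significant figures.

CL = 137 mL/min × 60/1000 = 8.220 L/h
Patient clearance = 0.46 × 8.220 = 3.781 L/h
D = CL × Css × τ = 3.781 × 4.89 × 6 = 110.9 mg

111 mg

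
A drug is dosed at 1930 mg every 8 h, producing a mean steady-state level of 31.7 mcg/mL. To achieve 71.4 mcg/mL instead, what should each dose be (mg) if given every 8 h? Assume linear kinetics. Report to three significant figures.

For first-order elimination, Css ∝ F·D/(CL·τ); F and CL are unchanged, so Css ∝ D/τ.
D₂ = D₁ × (Css,target / Css,current) = 1930 × 71.4/31.7 = 4347 mg

4350 mg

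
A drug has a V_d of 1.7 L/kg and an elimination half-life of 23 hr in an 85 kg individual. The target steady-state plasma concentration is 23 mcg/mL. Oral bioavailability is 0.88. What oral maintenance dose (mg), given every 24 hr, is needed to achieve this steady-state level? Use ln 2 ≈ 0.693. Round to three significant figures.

2730 mg

Vd(total) = 85 kg × 1.7 L/kg = 144.5 L
CL = 0.693 × Vd / t½ = 0.693 × 144.5 / 23 = 4.354 L/h
D = CL × Css × τ / F = 4.354 × 23 × 24 / 0.88 = 2731 mg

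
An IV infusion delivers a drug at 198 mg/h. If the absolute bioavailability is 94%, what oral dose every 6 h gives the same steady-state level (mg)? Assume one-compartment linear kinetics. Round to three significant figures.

1260 mg

To maintain the same Css, the systemic dosing rate must be unchanged: F·D/τ = infusion rate.
D = rate × τ / F = 198 × 6 / 0.94 = 1264 mg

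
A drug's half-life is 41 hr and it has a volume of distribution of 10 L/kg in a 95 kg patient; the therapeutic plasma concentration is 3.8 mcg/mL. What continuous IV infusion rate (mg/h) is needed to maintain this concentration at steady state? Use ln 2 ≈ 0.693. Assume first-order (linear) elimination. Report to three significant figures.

Total Vd = 10 × 95 = 950.0 L
k = 0.693/41 = 0.01690 h⁻¹, so CL = k·Vd = 0.01690 × 950.0 = 16.06 L/h
Infusion rate = CL × Css = 16.06 × 3.8 = 61.03 mg/h

61.0 mg/h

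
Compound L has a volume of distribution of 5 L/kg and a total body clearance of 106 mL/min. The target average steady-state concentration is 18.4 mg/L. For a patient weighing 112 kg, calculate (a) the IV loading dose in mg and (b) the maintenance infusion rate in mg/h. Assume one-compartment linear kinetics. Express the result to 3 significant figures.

Vd(total) = 112 kg × 5 L/kg = 560.0 L
Loading dose = Vd × C = 560.0 × 18.4 = 10300 mg
CL = 106 mL/min = 106 × 0.06 = 6.360 L/h
Maintenance: replace elimination → rate = CL × Css = 6.360 × 18.4 = 117.0 mg/h

(a) 10300 mg; (b) 117 mg/h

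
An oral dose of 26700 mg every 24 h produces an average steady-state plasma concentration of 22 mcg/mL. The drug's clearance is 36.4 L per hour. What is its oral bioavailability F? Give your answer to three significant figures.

0.720

F·D/τ = CL·Css at steady state → F = CL·Css·τ / D.
F = 36.4 × 22 × 24 / 26700 = 0.720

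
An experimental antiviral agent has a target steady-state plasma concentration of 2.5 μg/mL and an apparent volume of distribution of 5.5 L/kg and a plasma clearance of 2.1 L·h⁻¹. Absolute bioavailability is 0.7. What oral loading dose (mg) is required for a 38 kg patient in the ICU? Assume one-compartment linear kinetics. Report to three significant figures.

746 mg

Vd(total) = 38 kg × 5.5 L/kg = 209.0 L
The loading dose fills Vd to the target concentration.
LD = Vd × C / F = 209.0 × 2.500 / 0.7 = 746.4 mg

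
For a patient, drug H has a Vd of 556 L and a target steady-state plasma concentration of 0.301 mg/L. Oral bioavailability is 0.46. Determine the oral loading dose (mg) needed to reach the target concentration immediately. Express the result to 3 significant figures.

LD = Vd × C / F = 556.0 × 0.3010 / 0.46 = 363.8 mg

364 mg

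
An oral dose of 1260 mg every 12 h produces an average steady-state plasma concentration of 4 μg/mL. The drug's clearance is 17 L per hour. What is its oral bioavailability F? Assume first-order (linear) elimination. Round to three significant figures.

F·D/τ = CL·Css at steady state → F = CL·Css·τ / D.
F = 17 × 4 × 12 / 1260 = 0.648

0.648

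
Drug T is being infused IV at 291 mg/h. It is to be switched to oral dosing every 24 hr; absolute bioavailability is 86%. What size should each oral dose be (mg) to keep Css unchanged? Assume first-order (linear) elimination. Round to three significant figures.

To maintain the same Css, the systemic dosing rate must be unchanged: F·D/τ = infusion rate.
D = rate × τ / F = 291 × 24 / 0.86 = 8121 mg

8120 mg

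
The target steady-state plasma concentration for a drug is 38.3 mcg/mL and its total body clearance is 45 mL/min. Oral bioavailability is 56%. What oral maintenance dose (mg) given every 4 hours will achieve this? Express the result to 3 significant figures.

739 mg

CL = 45 mL/min = 45 × 0.06 = 2.700 L/h
At steady state, dose per interval replaces the amount cleared in that interval: F·D/τ = CL·Css.
D = CL × Css × τ / F = 2.700 × 38.3 × 4 / 0.56 = 738.6 mg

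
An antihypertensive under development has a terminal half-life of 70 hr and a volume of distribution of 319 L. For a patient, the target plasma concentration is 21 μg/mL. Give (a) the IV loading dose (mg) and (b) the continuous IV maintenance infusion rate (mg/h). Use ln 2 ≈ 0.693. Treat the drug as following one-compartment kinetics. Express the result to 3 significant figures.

LD = Vd × C = 319.0 × 21 = 6699 mg
CL = 0.693 × Vd / t½ = 0.693 × 319.0 / 70 = 3.158 L/h
Infusion rate = CL × Css = 3.158 × 21 = 66.32 mg/h

(a) 6700 mg; (b) 66.3 mg/h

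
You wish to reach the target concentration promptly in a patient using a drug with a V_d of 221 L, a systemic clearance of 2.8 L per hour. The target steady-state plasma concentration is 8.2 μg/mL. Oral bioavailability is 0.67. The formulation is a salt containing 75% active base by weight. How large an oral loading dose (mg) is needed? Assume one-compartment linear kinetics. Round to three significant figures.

LD = Vd × C / F / S = 221.0 × 8.200 / 0.67 / 0.75 = 3606 mg

3610 mg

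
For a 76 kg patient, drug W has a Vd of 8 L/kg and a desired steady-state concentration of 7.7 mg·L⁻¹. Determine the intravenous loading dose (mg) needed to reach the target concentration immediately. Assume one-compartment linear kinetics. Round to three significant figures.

4680 mg

Vd(total) = 76 kg × 8 L/kg = 608.0 L
The loading dose fills Vd to the target concentration.
LD = Vd × C = 608.0 × 7.700 = 4682 mg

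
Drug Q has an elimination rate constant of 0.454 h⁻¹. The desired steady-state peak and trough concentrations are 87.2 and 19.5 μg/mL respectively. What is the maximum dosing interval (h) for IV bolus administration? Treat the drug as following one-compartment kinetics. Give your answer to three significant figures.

3.30 h

Between IV bolus doses, concentration decays as C = C₀·e^(−kτ), so C_peak/C_trough = e^(kτ).
τ_max = ln(C_peak/C_trough) / k = ln(87.2/19.5) / 0.4540 = 1.498 / 0.4540 = 3.300 h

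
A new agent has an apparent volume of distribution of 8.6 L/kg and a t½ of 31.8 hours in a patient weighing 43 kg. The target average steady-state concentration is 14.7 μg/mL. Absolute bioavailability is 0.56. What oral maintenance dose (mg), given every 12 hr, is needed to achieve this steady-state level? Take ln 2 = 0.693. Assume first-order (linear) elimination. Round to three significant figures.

2540 mg

Vd = 8.6 L/kg × 43 kg = 369.8 L
CL = 0.693 × Vd / t½ = 0.693 × 369.8 / 31.8 = 8.059 L/h
D = CL × Css × τ / F = 8.059 × 14.7 × 12 / 0.56 = 2539 mg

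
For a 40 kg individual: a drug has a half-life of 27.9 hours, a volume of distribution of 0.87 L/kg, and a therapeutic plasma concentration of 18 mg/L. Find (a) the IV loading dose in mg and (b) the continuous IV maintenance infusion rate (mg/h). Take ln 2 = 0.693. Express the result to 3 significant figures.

Vd(total) = 40 kg × 0.87 L/kg = 34.80 L
LD = Vd × C = 34.80 × 18 = 626.4 mg
CL = 0.693 × Vd / t½ = 0.693 × 34.80 / 27.9 = 0.8644 L/h
Infusion rate = CL × Css = 0.8644 × 18 = 15.56 mg/h

(a) 626 mg; (b) 15.6 mg/h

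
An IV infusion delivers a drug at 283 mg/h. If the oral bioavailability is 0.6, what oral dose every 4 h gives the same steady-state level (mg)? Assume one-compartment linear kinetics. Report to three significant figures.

To maintain the same Css, the systemic dosing rate must be unchanged: F·D/τ = infusion rate.
D = rate × τ / F = 283 × 4 / 0.6 = 1887 mg

1890 mg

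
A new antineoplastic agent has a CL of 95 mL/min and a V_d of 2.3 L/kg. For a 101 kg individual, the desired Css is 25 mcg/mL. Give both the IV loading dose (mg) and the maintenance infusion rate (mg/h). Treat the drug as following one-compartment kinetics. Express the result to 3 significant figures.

Total Vd = 2.3 × 101 = 232.3 L
Loading: fill Vd to C_target → 232.3 L × 25 mg/L = 5808 mg
CL = 95 mL/min = 95 × 0.06 = 5.700 L/h
Infusion rate = 5.700 L/h × 25 mg/L = 142.5 mg/h

(a) 5810 mg; (b) 143 mg/h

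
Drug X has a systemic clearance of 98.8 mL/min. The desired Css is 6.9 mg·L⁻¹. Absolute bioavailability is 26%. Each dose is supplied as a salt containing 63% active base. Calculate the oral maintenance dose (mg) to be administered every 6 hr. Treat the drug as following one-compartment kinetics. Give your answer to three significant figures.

CL = 98.8 mL/min × 60/1000 = 5.928 L/h
D = CL × Css × τ / F / S = 5.928 × 6.9 × 6 / 0.26 / 0.63 = 1498 mg

1500 mg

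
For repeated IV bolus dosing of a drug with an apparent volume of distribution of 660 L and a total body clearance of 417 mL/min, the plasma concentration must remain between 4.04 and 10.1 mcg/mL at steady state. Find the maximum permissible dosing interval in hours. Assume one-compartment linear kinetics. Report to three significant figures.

CL = 417 mL/min = 417 × 0.06 = 25.02 L/h
k = CL / Vd = 25.02 / 660.0 = 0.03791 h⁻¹
Between IV bolus doses, concentration decays as C = C₀·e^(−kτ), so C_peak/C_trough = e^(kτ).
τ_max = ln(C_peak/C_trough) / k = ln(10.1/4.04) / 0.03791 = 0.9163 / 0.03791 = 24.17 h

24.2 h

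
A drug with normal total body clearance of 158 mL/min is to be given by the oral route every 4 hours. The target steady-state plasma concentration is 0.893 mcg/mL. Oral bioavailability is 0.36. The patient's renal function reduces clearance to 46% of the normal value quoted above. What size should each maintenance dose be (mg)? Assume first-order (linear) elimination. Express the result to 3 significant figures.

43.3 mg

CL = 158 mL/min = 158 × 0.06 = 9.480 L/h
Patient clearance = 0.46 × 9.480 = 4.361 L/h
D = CL × Css × τ / F = 4.361 × 0.893 × 4 / 0.36 = 43.27 mg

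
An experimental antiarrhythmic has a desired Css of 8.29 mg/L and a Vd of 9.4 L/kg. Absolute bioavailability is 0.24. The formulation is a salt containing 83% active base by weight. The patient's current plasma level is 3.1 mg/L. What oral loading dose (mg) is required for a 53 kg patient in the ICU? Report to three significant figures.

13000 mg

Total Vd = 9.4 × 53 = 498.2 L
Concentration deficit ΔC = 8.29 − 3.1 = 5.190 mg/L
LD = Vd × ΔC / F / S = 498.2 × 5.190 / 0.24 / 0.83 = 12980 mg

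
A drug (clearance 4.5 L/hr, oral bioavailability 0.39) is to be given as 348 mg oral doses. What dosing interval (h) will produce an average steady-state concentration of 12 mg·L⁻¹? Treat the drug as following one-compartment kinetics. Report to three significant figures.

2.51 h

F·D/τ = CL·Css → τ = F·D / (CL·Css).
τ = 0.39 × 348 / (4.5 × 12) = 2.513 h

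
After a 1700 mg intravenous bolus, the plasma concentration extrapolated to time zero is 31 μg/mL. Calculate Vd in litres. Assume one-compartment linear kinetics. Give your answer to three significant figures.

54.8 L

Immediately after an IV bolus, C₀ = Dose / Vd, so Vd = Dose / C₀.
Vd = 1700 / 31 = 54.84 L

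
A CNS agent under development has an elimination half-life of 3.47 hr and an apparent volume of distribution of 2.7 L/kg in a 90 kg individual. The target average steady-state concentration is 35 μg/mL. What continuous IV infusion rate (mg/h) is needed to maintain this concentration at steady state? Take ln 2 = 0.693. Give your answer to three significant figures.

Total Vd = 2.7 × 90 = 243.0 L
CL = 0.693 × Vd / t½ = 0.693 × 243.0 / 3.47 = 48.53 L/h
Infusion rate = CL × Css = 48.53 × 35 = 1699 mg/h

1700 mg/h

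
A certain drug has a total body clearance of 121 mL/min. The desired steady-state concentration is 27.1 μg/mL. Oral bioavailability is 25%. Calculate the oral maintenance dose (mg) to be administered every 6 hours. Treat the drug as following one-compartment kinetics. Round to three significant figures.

4720 mg

CL = 121 mL/min = 121 × 0.06 = 7.260 L/h
At steady state, dose per interval replaces the amount cleared in that interval: F·D/τ = CL·Css.
D = CL × Css × τ / F = 7.260 × 27.1 × 6 / 0.25 = 4722 mg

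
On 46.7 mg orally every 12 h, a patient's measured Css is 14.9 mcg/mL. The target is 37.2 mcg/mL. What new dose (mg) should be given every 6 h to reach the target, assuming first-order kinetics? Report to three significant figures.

With linear kinetics, Css is proportional to dose rate (D/τ) at fixed clearance.
D₂ = D₁ × (Css,target / Css,current) × (τ₂/τ₁) = 46.7 × (37.2/14.9) × (6/12) = 58.30 mg

58.3 mg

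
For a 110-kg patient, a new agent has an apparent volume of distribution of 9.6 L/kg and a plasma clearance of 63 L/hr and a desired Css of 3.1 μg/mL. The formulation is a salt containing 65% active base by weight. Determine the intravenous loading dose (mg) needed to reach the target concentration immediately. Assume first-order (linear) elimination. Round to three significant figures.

Vd = 9.6 L/kg × 110 kg = 1056 L
LD = Vd × C / S = 1056 × 3.100 / 0.65 = 5036 mg

5040 mg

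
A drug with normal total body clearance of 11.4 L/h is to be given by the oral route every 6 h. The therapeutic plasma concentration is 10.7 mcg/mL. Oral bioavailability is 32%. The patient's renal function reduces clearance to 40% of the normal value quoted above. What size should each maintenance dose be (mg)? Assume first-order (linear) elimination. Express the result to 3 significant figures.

Patient clearance = 0.4 × 11.40 = 4.560 L/h
D = CL × Css × τ / F = 4.560 × 10.7 × 6 / 0.32 = 914.9 mg

915 mg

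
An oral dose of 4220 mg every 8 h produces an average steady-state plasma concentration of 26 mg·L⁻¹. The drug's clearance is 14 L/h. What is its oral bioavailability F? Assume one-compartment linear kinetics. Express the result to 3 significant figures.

F·D/τ = CL·Css at steady state → F = CL·Css·τ / D.
F = 14 × 26 × 8 / 4220 = 0.690

0.690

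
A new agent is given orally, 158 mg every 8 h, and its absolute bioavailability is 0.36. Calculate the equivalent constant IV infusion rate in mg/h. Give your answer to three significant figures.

Equivalent systemic input: infusion rate = F·D/τ.
Rate = 0.36 × 158 / 8 = 7.110 mg/h

7.11 mg/h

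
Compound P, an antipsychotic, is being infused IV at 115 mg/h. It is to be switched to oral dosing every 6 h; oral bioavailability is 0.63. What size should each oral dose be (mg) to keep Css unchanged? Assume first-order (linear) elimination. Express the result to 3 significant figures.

To maintain the same Css, the systemic dosing rate must be unchanged: F·D/τ = infusion rate.
D = rate × τ / F = 115 × 6 / 0.63 = 1095 mg

1100 mg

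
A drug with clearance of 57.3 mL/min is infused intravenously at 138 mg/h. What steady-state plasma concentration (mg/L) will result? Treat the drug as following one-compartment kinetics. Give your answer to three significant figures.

40.1 mg/L

CL = 57.3 mL/min = 57.3 × 0.06 = 3.438 L/h
Css = rate / CL = 138 / 3.438 = 40.14 mg/L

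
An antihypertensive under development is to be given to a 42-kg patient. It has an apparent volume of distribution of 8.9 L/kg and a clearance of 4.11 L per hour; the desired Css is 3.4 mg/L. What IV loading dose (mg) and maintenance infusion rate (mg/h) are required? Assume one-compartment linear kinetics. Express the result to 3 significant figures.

Vd = 8.9 L/kg × 42 kg = 373.8 L
Loading: fill Vd to C_target → 373.8 L × 3.4 mg/L = 1271 mg
Maintenance: replace elimination → rate = CL × Css = 4.110 × 3.4 = 13.97 mg/h

(a) 1270 mg; (b) 14.0 mg/h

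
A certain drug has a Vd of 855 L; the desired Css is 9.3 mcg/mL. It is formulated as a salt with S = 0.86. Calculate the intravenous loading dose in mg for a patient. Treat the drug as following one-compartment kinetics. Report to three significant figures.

LD = Vd × C / S = 855.0 × 9.300 / 0.86 = 9246 mg

9250 mg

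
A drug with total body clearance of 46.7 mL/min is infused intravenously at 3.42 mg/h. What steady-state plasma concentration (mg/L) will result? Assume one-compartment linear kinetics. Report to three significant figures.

CL = 46.7 mL/min × 60/1000 = 2.802 L/h
Css = rate / CL = 3.42 / 2.802 = 1.221 mg/L

1.22 mg/L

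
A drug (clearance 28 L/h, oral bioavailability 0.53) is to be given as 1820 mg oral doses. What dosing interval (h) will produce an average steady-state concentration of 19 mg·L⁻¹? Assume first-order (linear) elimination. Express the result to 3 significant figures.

1.81 h

F·D/τ = CL·Css → τ = F·D / (CL·Css).
τ = 0.53 × 1820 / (28 × 19) = 1.813 h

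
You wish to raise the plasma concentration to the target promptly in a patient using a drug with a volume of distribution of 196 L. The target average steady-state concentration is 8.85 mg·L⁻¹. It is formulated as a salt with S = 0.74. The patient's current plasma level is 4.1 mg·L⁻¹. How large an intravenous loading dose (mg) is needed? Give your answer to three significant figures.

1260 mg

Concentration deficit ΔC = 8.85 − 4.1 = 4.750 mg/L
LD = Vd × ΔC / S = 196.0 × 4.750 / 0.74 = 1258 mg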